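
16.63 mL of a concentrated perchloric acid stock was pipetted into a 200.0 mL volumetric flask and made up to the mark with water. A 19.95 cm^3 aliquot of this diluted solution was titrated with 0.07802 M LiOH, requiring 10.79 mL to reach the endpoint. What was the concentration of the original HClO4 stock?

n(LiOH) = 0.07802 x 0.01079 = 0.0008418 mol.
n(HClO4) in the aliquot = 0.0008418 mol.
[diluted HClO4] = 0.0008418 / 0.01995 = 0.04220 M.
Dilution factor = 200.0/16.63 = 12.03, so [stock] = 0.04220 x 12.03 = 0.507 M.

0.507 M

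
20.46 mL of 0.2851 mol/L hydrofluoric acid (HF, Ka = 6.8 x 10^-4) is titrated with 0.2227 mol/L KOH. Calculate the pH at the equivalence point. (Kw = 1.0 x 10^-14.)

n(HF) = 0.2851 x 0.02046 = 0.005833 mol; V(KOH) at equivalence = 0.005833/0.2227 = 0.02619 L.
At equivalence all the acid is converted to F-; total volume = 0.02046 + 0.02619 = 0.04665 L, so [F-] = 0.005833/0.04665 = 0.1250 M.
Kb = Kw/Ka = 1.0e-14 / 6.8 x 10^-4 = 1.47e-11.
[OH^-] = sqrt(Kb x [F-]) = sqrt(1.47e-11 x 0.1250) = 1.36e-6 M.
pOH = 5.87, so pH = 14.00 - 5.87 = 8.13.

8.13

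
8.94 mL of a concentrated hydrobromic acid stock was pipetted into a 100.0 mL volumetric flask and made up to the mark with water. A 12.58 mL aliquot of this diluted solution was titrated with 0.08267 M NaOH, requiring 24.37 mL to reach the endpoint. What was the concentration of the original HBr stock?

n(NaOH) = 0.08267 x 0.02437 = 0.002015 mol.
n(HBr) in the aliquot = 0.002015 mol.
[diluted HBr] = 0.002015 / 0.01258 = 0.1601 M.
Dilution factor = 100.0/8.940 = 11.19, so [stock] = 0.1601 x 11.19 = 1.79 M.

1.79 M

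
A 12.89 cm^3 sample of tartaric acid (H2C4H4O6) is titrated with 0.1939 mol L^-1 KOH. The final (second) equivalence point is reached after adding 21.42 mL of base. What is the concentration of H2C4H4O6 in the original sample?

0.161 M

n(KOH) = 0.1939 x 0.02142 = 0.004153 mol.
At the final (second) equivalence point, 2 mol OH^- react per mol H2C4H4O6, so n(H2C4H4O6) = 0.004153 / 2 = 0.002077 mol.
[H2C4H4O6] = 0.002077 / 0.01289 L = 0.161 M.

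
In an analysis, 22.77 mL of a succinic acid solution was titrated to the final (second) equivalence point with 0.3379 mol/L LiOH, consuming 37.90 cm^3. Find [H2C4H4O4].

0.281 M

n(LiOH) = 0.3379 x 0.03790 = 0.01281 mol.
At the final (second) equivalence point, 2 mol OH^- react per mol H2C4H4O4, so n(H2C4H4O4) = 0.01281 / 2 = 0.006403 mol.
[H2C4H4O4] = 0.006403 / 0.02277 L = 0.281 M.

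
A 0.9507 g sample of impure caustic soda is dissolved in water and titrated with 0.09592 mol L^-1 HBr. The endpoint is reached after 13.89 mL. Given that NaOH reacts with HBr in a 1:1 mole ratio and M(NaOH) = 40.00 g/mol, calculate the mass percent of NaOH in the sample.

n(HBr) = 0.09592 x 0.01389 = 0.001332 mol.
n(NaOH) = 0.001332 / 1 = 0.001332 mol.
mass of NaOH = 0.001332 x 40.00 = 0.05329 g.
% purity = 0.05329 / 0.9507 x 100 = 5.61%.

5.61%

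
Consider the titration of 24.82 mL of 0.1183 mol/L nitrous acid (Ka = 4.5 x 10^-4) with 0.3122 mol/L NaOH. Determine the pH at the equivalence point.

8.14

n(HNO2) = 0.1183 x 0.02482 = 0.002936 mol; V(NaOH) at equivalence = 0.002936/0.3122 = 0.009405 L.
At equivalence all the acid is converted to NO2-; total volume = 0.02482 + 0.009405 = 0.03422 L, so [NO2-] = 0.002936/0.03422 = 0.08579 M.
Kb = Kw/Ka = 1.0e-14 / 4.5 x 10^-4 = 2.22e-11.
[OH^-] = sqrt(Kb x [NO2-]) = sqrt(2.22e-11 x 0.08579) = 1.38e-6 M.
pOH = 5.86, so pH = 14.00 - 5.86 = 8.14.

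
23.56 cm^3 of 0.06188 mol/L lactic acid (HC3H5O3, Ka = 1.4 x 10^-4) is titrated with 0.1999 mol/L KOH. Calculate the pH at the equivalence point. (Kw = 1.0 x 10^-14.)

n(HC3H5O3) = 0.06188 x 0.02356 = 0.001458 mol; V(KOH) at equivalence = 0.001458/0.1999 = 0.007293 L.
At equivalence all the acid is converted to C3H5O3-; total volume = 0.02356 + 0.007293 = 0.03085 L, so [C3H5O3-] = 0.001458/0.03085 = 0.04725 M.
Kb = Kw/Ka = 1.0e-14 / 1.4 x 10^-4 = 7.14e-11.
[OH^-] = sqrt(Kb x [C3H5O3-]) = sqrt(7.14e-11 x 0.04725) = 1.84e-6 M.
pOH = 5.74, so pH = 14.00 - 5.74 = 8.26.

8.26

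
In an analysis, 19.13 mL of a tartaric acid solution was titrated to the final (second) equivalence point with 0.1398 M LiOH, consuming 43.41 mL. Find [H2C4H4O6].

0.159 M

n(LiOH) = 0.1398 x 0.04341 = 0.006069 mol.
At the final (second) equivalence point, 2 mol OH^- react per mol H2C4H4O6, so n(H2C4H4O6) = 0.006069 / 2 = 0.003034 mol.
[H2C4H4O6] = 0.003034 / 0.01913 L = 0.159 M.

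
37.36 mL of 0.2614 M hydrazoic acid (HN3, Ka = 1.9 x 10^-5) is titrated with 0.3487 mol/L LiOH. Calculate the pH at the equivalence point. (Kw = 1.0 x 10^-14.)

n(HN3) = 0.2614 x 0.03736 = 0.009766 mol; V(LiOH) at equivalence = 0.009766/0.3487 = 0.02801 L.
At equivalence all the acid is converted to N3-; total volume = 0.03736 + 0.02801 = 0.06537 L, so [N3-] = 0.009766/0.06537 = 0.1494 M.
Kb = Kw/Ka = 1.0e-14 / 1.9 x 10^-5 = 5.26e-10.
[OH^-] = sqrt(Kb x [N3-]) = sqrt(5.26e-10 x 0.1494) = 8.87e-6 M.
pOH = 5.05, so pH = 14.00 - 5.05 = 8.95.

8.95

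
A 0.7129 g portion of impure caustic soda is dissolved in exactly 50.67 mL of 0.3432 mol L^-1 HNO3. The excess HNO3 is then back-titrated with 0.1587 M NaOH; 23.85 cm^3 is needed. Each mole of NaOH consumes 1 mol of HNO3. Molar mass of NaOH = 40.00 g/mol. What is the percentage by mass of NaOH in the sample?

Total n(HNO3) added = 0.3432 x 0.05067 = 0.01739 mol.
n(NaOH) used = 0.1587 x 0.02385 = 0.003785 mol, which equals the excess n(HNO3).
So n(HNO3) consumed by the sample = 0.01739 - 0.003785 = 0.01360 mol.
n(NaOH) = 0.01360 / 1 = 0.01360 mol.
mass NaOH = 0.01360 x 40.00 = 0.5442 g, so %NaOH = 0.5442/0.7129 x 100 = 76.3%.

76.3%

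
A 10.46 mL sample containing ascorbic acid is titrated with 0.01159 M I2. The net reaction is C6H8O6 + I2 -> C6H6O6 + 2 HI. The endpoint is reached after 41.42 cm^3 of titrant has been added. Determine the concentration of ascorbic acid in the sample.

0.0459 M

n(I2) = 0.01159 x 0.04142 = 0.0004801 mol.
From the balanced equation, 1 mol I2 reacts with 1 mol ascorbic acid, so n(ascorbic acid) = 0.0004801 x 1/1 = 0.0004801 mol.
[ascorbic acid] = 0.0004801 / 0.01046 L = 0.0459 M.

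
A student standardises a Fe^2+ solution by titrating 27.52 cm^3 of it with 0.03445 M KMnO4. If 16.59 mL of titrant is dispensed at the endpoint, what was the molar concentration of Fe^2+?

0.104 M

n(KMnO4) = 0.03445 x 0.01659 = 0.0005715 mol.
From the balanced equation, 1 mol KMnO4 reacts with 5 mol Fe^2+, so n(Fe^2+) = 0.0005715 x 5/1 = 0.002858 mol.
[Fe^2+] = 0.002858 / 0.02752 L = 0.104 M.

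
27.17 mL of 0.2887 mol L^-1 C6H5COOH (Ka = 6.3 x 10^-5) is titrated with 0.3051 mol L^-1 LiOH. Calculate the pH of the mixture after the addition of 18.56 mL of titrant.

4.61

Initial n(C6H5COOH) = 0.2887 x 0.02717 = 0.007844 mol.
n(LiOH) added = 0.3051 x 0.01856 = 0.005663 mol, converting that many moles of C6H5COOH to C6H5COO-.
Remaining n(C6H5COOH) = 0.002181 mol; n(C6H5COO-) = 0.005663 mol.
By Henderson-Hasselbalch, pH = pKa + log([A^-]/[HA]) = 4.20 + log(0.005663/0.002181) = 4.20 + (+0.41) = 4.61.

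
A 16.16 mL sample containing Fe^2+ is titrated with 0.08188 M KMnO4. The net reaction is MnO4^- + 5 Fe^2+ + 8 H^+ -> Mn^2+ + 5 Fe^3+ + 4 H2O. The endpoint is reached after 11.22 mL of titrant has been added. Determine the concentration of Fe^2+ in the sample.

n(KMnO4) = 0.08188 x 0.01122 = 0.0009187 mol.
From the balanced equation, 1 mol KMnO4 reacts with 5 mol Fe^2+, so n(Fe^2+) = 0.0009187 x 5/1 = 0.004593 mol.
[Fe^2+] = 0.004593 / 0.01616 L = 0.284 M.

0.284 M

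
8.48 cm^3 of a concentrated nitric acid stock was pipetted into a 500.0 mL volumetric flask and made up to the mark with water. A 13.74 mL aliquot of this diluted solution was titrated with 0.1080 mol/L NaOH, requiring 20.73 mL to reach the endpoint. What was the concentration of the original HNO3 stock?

n(NaOH) = 0.1080 x 0.02073 = 0.002239 mol.
n(HNO3) in the aliquot = 0.002239 mol.
[diluted HNO3] = 0.002239 / 0.01374 = 0.1629 M.
Dilution factor = 500.0/8.480 = 58.96, so [stock] = 0.1629 x 58.96 = 9.61 M.

9.61 M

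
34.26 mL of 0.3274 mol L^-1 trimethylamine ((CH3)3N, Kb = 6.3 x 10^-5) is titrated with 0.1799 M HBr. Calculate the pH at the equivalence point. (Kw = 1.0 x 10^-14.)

5.37

n((CH3)3N) = 0.3274 x 0.03426 = 0.01122 mol; V(HBr) at equivalence = 0.01122/0.1799 = 0.06235 L.
At equivalence the base is fully converted to (CH3)3NH+; total volume = 0.09661 L, so [(CH3)3NH+] = 0.01122/0.09661 = 0.1161 M.
Ka((CH3)3NH+) = Kw/Kb = 1.0e-14 / 6.3 x 10^-5 = 1.59e-10.
[H^+] = sqrt(Ka x [(CH3)3NH+]) = sqrt(1.59e-10 x 0.1161) = 4.29e-6 M.
pH = -log(4.29e-6) = 5.37.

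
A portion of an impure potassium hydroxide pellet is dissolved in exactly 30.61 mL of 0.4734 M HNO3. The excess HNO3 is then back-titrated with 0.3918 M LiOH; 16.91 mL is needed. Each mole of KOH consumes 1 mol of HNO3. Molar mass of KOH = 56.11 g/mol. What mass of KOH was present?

Total n(HNO3) added = 0.4734 x 0.03061 = 0.01449 mol.
n(LiOH) used = 0.3918 x 0.01691 = 0.006625 mol, which equals the excess n(HNO3).
So n(HNO3) consumed by the sample = 0.01449 - 0.006625 = 0.007865 mol.
n(KOH) = 0.007865 / 1 = 0.007865 mol.
mass = 0.007865 mol x 56.11 g/mol = 0.441 g.

0.441 g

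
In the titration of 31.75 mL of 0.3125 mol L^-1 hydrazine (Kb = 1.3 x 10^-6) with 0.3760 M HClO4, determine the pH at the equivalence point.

4.44

n(N2H4) = 0.3125 x 0.03175 = 0.009922 mol; V(HClO4) at equivalence = 0.009922/0.3760 = 0.02639 L.
At equivalence the base is fully converted to N2H5+; total volume = 0.05814 L, so [N2H5+] = 0.009922/0.05814 = 0.1707 M.
Ka(N2H5+) = Kw/Kb = 1.0e-14 / 1.3 x 10^-6 = 7.69e-9.
[H^+] = sqrt(Ka x [N2H5+]) = sqrt(7.69e-9 x 0.1707) = 3.62e-5 M.
pH = -log(3.62e-5) = 4.44.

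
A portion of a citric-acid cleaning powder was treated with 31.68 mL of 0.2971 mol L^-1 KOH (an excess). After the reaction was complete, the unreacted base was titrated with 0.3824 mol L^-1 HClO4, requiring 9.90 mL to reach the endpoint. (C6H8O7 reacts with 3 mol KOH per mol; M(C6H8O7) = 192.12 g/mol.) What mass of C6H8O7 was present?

Total n(KOH) added = 0.2971 x 0.03168 = 0.009412 mol.
n(HClO4) used = 0.3824 x 0.009900 = 0.003786 mol, which equals the excess n(KOH).
So n(KOH) consumed by the sample = 0.009412 - 0.003786 = 0.005626 mol.
n(C6H8O7) = 0.005626 / 3 = 0.001875 mol.
mass = 0.001875 mol x 192.12 g/mol = 0.360 g.

0.360 g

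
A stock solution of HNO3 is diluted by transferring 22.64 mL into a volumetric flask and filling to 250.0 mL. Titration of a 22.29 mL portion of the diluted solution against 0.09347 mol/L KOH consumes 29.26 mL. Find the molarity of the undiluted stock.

n(KOH) = 0.09347 x 0.02926 = 0.002735 mol.
n(HNO3) in the aliquot = 0.002735 mol.
[diluted HNO3] = 0.002735 / 0.02229 = 0.1227 M.
Dilution factor = 250.0/22.64 = 11.04, so [stock] = 0.1227 x 11.04 = 1.35 M.

1.35 M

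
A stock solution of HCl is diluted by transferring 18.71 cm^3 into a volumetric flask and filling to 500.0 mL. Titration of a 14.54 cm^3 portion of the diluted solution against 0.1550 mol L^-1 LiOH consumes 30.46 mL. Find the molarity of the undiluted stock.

n(LiOH) = 0.1550 x 0.03046 = 0.004721 mol.
n(HCl) in the aliquot = 0.004721 mol.
[diluted HCl] = 0.004721 / 0.01454 = 0.3247 M.
Dilution factor = 500.0/18.71 = 26.72, so [stock] = 0.3247 x 26.72 = 8.68 M.

8.68 M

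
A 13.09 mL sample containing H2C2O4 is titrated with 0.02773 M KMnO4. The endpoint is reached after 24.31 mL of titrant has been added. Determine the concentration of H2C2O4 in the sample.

n(KMnO4) = 0.02773 x 0.02431 = 0.0006741 mol.
From the balanced equation, 2 mol KMnO4 reacts with 5 mol H2C2O4, so n(H2C2O4) = 0.0006741 x 5/2 = 0.001685 mol.
[H2C2O4] = 0.001685 / 0.01309 L = 0.129 M.

0.129 M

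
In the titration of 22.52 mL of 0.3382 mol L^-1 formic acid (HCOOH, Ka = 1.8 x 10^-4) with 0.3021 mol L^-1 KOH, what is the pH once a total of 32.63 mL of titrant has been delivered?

12.61

n(acid) = 0.3382 x 0.02252 = 0.007616 mol; n(KOH) added = 0.3021 x 0.03263 = 0.009858 mol.
Base is in excess by 0.009858 - 0.007616 = 0.002241 mol in a total volume of 0.05515 L.
[OH^-] = 0.002241/0.05515 = 0.04064 M, so pOH = 1.39 and pH = 14.00 - 1.39 = 12.61.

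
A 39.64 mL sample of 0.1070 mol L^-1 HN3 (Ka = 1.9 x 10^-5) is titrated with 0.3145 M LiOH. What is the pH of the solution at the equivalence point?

8.81

n(HN3) = 0.1070 x 0.03964 = 0.004241 mol; V(LiOH) at equivalence = 0.004241/0.3145 = 0.01349 L.
At equivalence all the acid is converted to N3-; total volume = 0.03964 + 0.01349 = 0.05313 L, so [N3-] = 0.004241/0.05313 = 0.07984 M.
Kb = Kw/Ka = 1.0e-14 / 1.9 x 10^-5 = 5.26e-10.
[OH^-] = sqrt(Kb x [N3-]) = sqrt(5.26e-10 x 0.07984) = 6.48e-6 M.
pOH = 5.19, so pH = 14.00 - 5.19 = 8.81.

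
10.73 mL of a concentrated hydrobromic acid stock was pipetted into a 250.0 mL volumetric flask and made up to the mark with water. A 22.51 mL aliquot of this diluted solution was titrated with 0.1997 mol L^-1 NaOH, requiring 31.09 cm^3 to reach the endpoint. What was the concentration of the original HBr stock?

6.43 M

n(NaOH) = 0.1997 x 0.03109 = 0.006209 mol.
n(HBr) in the aliquot = 0.006209 mol.
[diluted HBr] = 0.006209 / 0.02251 = 0.2758 M.
Dilution factor = 250.0/10.73 = 23.30, so [stock] = 0.2758 x 23.30 = 6.43 M.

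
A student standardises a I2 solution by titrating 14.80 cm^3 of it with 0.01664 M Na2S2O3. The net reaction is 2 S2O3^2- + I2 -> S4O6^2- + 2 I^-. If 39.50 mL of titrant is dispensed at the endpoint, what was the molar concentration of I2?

n(Na2S2O3) = 0.01664 x 0.03950 = 0.0006573 mol.
From the balanced equation, 2 mol Na2S2O3 reacts with 1 mol I2, so n(I2) = 0.0006573 x 1/2 = 0.0003286 mol.
[I2] = 0.0003286 / 0.01480 L = 0.0222 M.

0.0222 M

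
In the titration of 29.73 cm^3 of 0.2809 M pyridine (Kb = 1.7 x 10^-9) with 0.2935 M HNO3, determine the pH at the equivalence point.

n(C5H5N) = 0.2809 x 0.02973 = 0.008351 mol; V(HNO3) at equivalence = 0.008351/0.2935 = 0.02845 L.
At equivalence the base is fully converted to C5H5NH+; total volume = 0.05818 L, so [C5H5NH+] = 0.008351/0.05818 = 0.1435 M.
Ka(C5H5NH+) = Kw/Kb = 1.0e-14 / 1.7 x 10^-9 = 5.88e-6.
[H^+] = sqrt(Ka x [C5H5NH+]) = sqrt(5.88e-6 x 0.1435) = 0.000919 M.
pH = -log(0.000919) = 3.04.

3.04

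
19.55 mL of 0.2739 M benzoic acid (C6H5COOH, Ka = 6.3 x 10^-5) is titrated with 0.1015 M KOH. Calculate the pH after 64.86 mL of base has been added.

n(acid) = 0.2739 x 0.01955 = 0.005355 mol; n(KOH) added = 0.1015 x 0.06486 = 0.006583 mol.
Base is in excess by 0.006583 - 0.005355 = 0.001229 mol in a total volume of 0.08441 L.
[OH^-] = 0.001229/0.08441 = 0.01455 M, so pOH = 1.84 and pH = 14.00 - 1.84 = 12.16.

12.16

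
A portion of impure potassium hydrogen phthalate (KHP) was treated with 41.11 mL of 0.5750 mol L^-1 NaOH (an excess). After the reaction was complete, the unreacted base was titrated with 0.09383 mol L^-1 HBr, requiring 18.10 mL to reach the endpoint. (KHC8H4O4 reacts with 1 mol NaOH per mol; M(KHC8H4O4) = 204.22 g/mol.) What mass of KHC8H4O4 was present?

4.48 g

Total n(NaOH) added = 0.5750 x 0.04111 = 0.02364 mol.
n(HBr) used = 0.09383 x 0.01810 = 0.001698 mol, which equals the excess n(NaOH).
So n(NaOH) consumed by the sample = 0.02364 - 0.001698 = 0.02194 mol.
n(KHC8H4O4) = 0.02194 / 1 = 0.02194 mol.
mass = 0.02194 mol x 204.22 g/mol = 4.48 g.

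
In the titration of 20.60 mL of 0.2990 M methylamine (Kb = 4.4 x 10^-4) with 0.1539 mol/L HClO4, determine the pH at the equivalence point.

n(CH3NH2) = 0.2990 x 0.02060 = 0.006159 mol; V(HClO4) at equivalence = 0.006159/0.1539 = 0.04002 L.
At equivalence the base is fully converted to CH3NH3+; total volume = 0.06062 L, so [CH3NH3+] = 0.006159/0.06062 = 0.1016 M.
Ka(CH3NH3+) = Kw/Kb = 1.0e-14 / 4.4 x 10^-4 = 2.27e-11.
[H^+] = sqrt(Ka x [CH3NH3+]) = sqrt(2.27e-11 x 0.1016) = 1.52e-6 M.
pH = -log(1.52e-6) = 5.82.

5.82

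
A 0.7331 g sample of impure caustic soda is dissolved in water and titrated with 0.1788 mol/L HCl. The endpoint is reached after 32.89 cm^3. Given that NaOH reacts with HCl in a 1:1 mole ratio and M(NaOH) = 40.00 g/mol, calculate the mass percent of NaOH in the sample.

32.1%

n(HCl) = 0.1788 x 0.03289 = 0.005881 mol.
n(NaOH) = 0.005881 / 1 = 0.005881 mol.
mass of NaOH = 0.005881 x 40.00 = 0.2352 g.
% purity = 0.2352 / 0.7331 x 100 = 32.1%.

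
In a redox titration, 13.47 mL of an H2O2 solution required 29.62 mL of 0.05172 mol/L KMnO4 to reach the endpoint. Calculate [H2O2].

n(KMnO4) = 0.05172 x 0.02962 = 0.001532 mol.
From the balanced equation, 2 mol KMnO4 reacts with 5 mol H2O2, so n(H2O2) = 0.001532 x 5/2 = 0.003830 mol.
[H2O2] = 0.003830 / 0.01347 L = 0.284 M.

0.284 M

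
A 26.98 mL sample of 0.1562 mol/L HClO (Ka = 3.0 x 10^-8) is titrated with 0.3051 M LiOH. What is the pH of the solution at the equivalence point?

n(HClO) = 0.1562 x 0.02698 = 0.004214 mol; V(LiOH) at equivalence = 0.004214/0.3051 = 0.01381 L.
At equivalence all the acid is converted to ClO-; total volume = 0.02698 + 0.01381 = 0.04079 L, so [ClO-] = 0.004214/0.04079 = 0.1033 M.
Kb = Kw/Ka = 1.0e-14 / 3.0 x 10^-8 = 3.33e-7.
[OH^-] = sqrt(Kb x [ClO-]) = sqrt(3.33e-7 x 0.1033) = 0.000186 M.
pOH = 3.73, so pH = 14.00 - 3.73 = 10.27.

10.27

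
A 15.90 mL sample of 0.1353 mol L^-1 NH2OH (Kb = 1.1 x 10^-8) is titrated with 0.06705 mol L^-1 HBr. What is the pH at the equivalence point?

n(NH2OH) = 0.1353 x 0.01590 = 0.002151 mol; V(HBr) at equivalence = 0.002151/0.06705 = 0.03208 L.
At equivalence the base is fully converted to NH3OH+; total volume = 0.04798 L, so [NH3OH+] = 0.002151/0.04798 = 0.04483 M.
Ka(NH3OH+) = Kw/Kb = 1.0e-14 / 1.1 x 10^-8 = 9.09e-7.
[H^+] = sqrt(Ka x [NH3OH+]) = sqrt(9.09e-7 x 0.04483) = 0.000202 M.
pH = -log(0.000202) = 3.69.

3.69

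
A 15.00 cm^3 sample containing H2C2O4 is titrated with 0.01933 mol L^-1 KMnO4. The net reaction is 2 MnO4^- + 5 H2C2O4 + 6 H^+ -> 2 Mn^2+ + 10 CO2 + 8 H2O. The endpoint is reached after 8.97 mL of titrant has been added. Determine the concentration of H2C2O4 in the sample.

0.0289 M

n(KMnO4) = 0.01933 x 0.008970 = 0.0001734 mol.
From the balanced equation, 2 mol KMnO4 reacts with 5 mol H2C2O4, so n(H2C2O4) = 0.0001734 x 5/2 = 0.0004335 mol.
[H2C2O4] = 0.0004335 / 0.01500 L = 0.0289 M.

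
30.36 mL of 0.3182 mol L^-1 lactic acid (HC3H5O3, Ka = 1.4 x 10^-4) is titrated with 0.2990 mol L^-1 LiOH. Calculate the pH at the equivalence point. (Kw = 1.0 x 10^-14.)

n(HC3H5O3) = 0.3182 x 0.03036 = 0.009661 mol; V(LiOH) at equivalence = 0.009661/0.2990 = 0.03231 L.
At equivalence all the acid is converted to C3H5O3-; total volume = 0.03036 + 0.03231 = 0.06267 L, so [C3H5O3-] = 0.009661/0.06267 = 0.1542 M.
Kb = Kw/Ka = 1.0e-14 / 1.4 x 10^-4 = 7.14e-11.
[OH^-] = sqrt(Kb x [C3H5O3-]) = sqrt(7.14e-11 x 0.1542) = 3.32e-6 M.
pOH = 5.48, so pH = 14.00 - 5.48 = 8.52.

8.52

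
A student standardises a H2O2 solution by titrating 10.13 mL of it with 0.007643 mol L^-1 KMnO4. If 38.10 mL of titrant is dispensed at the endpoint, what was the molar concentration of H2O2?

n(KMnO4) = 0.007643 x 0.03810 = 0.0002912 mol.
From the balanced equation, 2 mol KMnO4 reacts with 5 mol H2O2, so n(H2O2) = 0.0002912 x 5/2 = 0.0007280 mol.
[H2O2] = 0.0007280 / 0.01013 L = 0.0719 M.

0.0719 M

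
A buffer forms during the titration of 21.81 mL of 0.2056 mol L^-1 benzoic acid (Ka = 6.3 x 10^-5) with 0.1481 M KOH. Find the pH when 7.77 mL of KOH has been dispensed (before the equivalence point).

3.74

Initial n(C6H5COOH) = 0.2056 x 0.02181 = 0.004484 mol.
n(KOH) added = 0.1481 x 0.007770 = 0.001151 mol, converting that many moles of C6H5COOH to C6H5COO-.
Remaining n(C6H5COOH) = 0.003333 mol; n(C6H5COO-) = 0.001151 mol.
By Henderson-Hasselbalch, pH = pKa + log([A^-]/[HA]) = 4.20 + log(0.001151/0.003333) = 4.20 + (-0.46) = 3.74.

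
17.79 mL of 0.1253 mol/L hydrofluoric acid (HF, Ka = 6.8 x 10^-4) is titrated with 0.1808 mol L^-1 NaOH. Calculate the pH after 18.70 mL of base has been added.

n(acid) = 0.1253 x 0.01779 = 0.002229 mol; n(NaOH) added = 0.1808 x 0.01870 = 0.003381 mol.
Base is in excess by 0.003381 - 0.002229 = 0.001152 mol in a total volume of 0.03649 L.
[OH^-] = 0.001152/0.03649 = 0.03157 M, so pOH = 1.50 and pH = 14.00 - 1.50 = 12.50.

12.50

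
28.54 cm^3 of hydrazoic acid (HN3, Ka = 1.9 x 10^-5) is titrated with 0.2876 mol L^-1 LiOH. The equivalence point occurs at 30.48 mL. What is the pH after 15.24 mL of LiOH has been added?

15.24 mL is exactly half the equivalence volume (30.48/2), i.e. the half-equivalence point.
There, n(HA) = n(A^-), so pH = pKa = -log(1.9 x 10^-5) = 4.72.

4.72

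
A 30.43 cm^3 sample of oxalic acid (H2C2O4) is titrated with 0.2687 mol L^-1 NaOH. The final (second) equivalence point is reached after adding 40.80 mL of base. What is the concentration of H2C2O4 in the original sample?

0.180 M

n(NaOH) = 0.2687 x 0.04080 = 0.01096 mol.
At the final (second) equivalence point, 2 mol OH^- react per mol H2C2O4, so n(H2C2O4) = 0.01096 / 2 = 0.005481 mol.
[H2C2O4] = 0.005481 / 0.03043 L = 0.180 M.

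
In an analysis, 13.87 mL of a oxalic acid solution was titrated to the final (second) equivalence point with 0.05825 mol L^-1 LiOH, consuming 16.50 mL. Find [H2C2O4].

n(LiOH) = 0.05825 x 0.01650 = 0.0009611 mol.
At the final (second) equivalence point, 2 mol OH^- react per mol H2C2O4, so n(H2C2O4) = 0.0009611 / 2 = 0.0004806 mol.
[H2C2O4] = 0.0004806 / 0.01387 L = 0.0346 M.

0.0346 M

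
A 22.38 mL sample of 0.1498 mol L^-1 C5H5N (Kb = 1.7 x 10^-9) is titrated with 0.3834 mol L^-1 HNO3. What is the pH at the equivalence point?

3.10

n(C5H5N) = 0.1498 x 0.02238 = 0.003353 mol; V(HNO3) at equivalence = 0.003353/0.3834 = 0.008744 L.
At equivalence the base is fully converted to C5H5NH+; total volume = 0.03112 L, so [C5H5NH+] = 0.003353/0.03112 = 0.1077 M.
Ka(C5H5NH+) = Kw/Kb = 1.0e-14 / 1.7 x 10^-9 = 5.88e-6.
[H^+] = sqrt(Ka x [C5H5NH+]) = sqrt(5.88e-6 x 0.1077) = 0.000796 M.
pH = -log(0.000796) = 3.10.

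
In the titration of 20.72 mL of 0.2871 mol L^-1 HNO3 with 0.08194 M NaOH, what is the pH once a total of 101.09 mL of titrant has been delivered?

n(acid) = 0.2871 x 0.02072 = 0.005949 mol; n(NaOH) added = 0.08194 x 0.1011 = 0.008283 mol.
Base is in excess by 0.008283 - 0.005949 = 0.002335 mol in a total volume of 0.1218 L.
[OH^-] = 0.002335/0.1218 = 0.01917 M, so pOH = 1.72 and pH = 14.00 - 1.72 = 12.28.

12.28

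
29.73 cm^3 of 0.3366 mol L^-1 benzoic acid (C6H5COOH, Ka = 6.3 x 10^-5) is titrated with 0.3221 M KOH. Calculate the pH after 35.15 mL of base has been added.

12.31

n(acid) = 0.3366 x 0.02973 = 0.01001 mol; n(KOH) added = 0.3221 x 0.03515 = 0.01132 mol.
Base is in excess by 0.01132 - 0.01001 = 0.001315 mol in a total volume of 0.06488 L.
[OH^-] = 0.001315/0.06488 = 0.02026 M, so pOH = 1.69 and pH = 14.00 - 1.69 = 12.31.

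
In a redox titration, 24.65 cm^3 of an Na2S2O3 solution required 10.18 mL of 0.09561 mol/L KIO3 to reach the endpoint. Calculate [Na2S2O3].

0.237 M

n(KIO3) = 0.09561 x 0.01018 = 0.0009733 mol.
From the balanced equation, 1 mol KIO3 reacts with 6 mol Na2S2O3, so n(Na2S2O3) = 0.0009733 x 6/1 = 0.005840 mol.
[Na2S2O3] = 0.005840 / 0.02465 L = 0.237 M.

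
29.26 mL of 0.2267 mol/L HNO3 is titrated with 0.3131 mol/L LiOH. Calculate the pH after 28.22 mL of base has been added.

12.58

n(acid) = 0.2267 x 0.02926 = 0.006633 mol; n(LiOH) added = 0.3131 x 0.02822 = 0.008836 mol.
Base is in excess by 0.008836 - 0.006633 = 0.002202 mol in a total volume of 0.05748 L.
[OH^-] = 0.002202/0.05748 = 0.03832 M, so pOH = 1.42 and pH = 14.00 - 1.42 = 12.58.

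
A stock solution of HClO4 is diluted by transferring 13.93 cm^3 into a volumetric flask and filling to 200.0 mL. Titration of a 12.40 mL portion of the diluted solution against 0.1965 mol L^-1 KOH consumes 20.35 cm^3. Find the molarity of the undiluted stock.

4.63 M

n(KOH) = 0.1965 x 0.02035 = 0.003999 mol.
n(HClO4) in the aliquot = 0.003999 mol.
[diluted HClO4] = 0.003999 / 0.01240 = 0.3225 M.
Dilution factor = 200.0/13.93 = 14.36, so [stock] = 0.3225 x 14.36 = 4.63 M.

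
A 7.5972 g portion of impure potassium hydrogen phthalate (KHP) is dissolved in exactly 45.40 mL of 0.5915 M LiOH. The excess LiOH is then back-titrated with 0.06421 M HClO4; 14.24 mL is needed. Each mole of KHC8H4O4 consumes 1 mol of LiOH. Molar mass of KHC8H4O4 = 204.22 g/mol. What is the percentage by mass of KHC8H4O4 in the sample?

69.7%

Total n(LiOH) added = 0.5915 x 0.04540 = 0.02685 mol.
n(HClO4) used = 0.06421 x 0.01424 = 0.0009144 mol, which equals the excess n(LiOH).
So n(LiOH) consumed by the sample = 0.02685 - 0.0009144 = 0.02594 mol.
n(KHC8H4O4) = 0.02594 / 1 = 0.02594 mol.
mass KHC8H4O4 = 0.02594 x 204.22 = 5.297 g, so %KHC8H4O4 = 5.297/7.5972 x 100 = 69.7%.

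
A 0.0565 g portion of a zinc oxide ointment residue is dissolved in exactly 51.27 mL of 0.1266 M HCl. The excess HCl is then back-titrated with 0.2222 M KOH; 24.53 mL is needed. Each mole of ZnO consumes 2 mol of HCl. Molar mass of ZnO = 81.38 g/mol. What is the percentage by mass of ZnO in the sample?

74.9%

Total n(HCl) added = 0.1266 x 0.05127 = 0.006491 mol.
n(KOH) used = 0.2222 x 0.02453 = 0.005451 mol, which equals the excess n(HCl).
So n(HCl) consumed by the sample = 0.006491 - 0.005451 = 0.001040 mol.
n(ZnO) = 0.001040 / 2 = 0.0005201 mol.
mass ZnO = 0.0005201 x 81.38 = 0.04233 g, so %ZnO = 0.04233/0.0565 x 100 = 74.9%.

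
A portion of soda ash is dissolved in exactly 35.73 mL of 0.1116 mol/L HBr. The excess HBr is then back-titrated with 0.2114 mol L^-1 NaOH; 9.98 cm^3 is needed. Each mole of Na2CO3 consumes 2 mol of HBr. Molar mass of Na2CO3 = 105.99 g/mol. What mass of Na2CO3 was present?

0.0995 g

Total n(HBr) added = 0.1116 x 0.03573 = 0.003987 mol.
n(NaOH) used = 0.2114 x 0.009980 = 0.002110 mol, which equals the excess n(HBr).
So n(HBr) consumed by the sample = 0.003987 - 0.002110 = 0.001878 mol.
n(Na2CO3) = 0.001878 / 2 = 0.0009388 mol.
mass = 0.0009388 mol x 105.99 g/mol = 0.0995 g.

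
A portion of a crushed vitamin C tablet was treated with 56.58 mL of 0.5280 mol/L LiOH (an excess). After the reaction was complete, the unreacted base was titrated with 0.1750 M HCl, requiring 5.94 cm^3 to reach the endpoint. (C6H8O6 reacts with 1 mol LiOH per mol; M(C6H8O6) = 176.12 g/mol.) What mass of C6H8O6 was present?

5.08 g

Total n(LiOH) added = 0.5280 x 0.05658 = 0.02987 mol.
n(HCl) used = 0.1750 x 0.005940 = 0.001040 mol, which equals the excess n(LiOH).
So n(LiOH) consumed by the sample = 0.02987 - 0.001040 = 0.02883 mol.
n(C6H8O6) = 0.02883 / 1 = 0.02883 mol.
mass = 0.02883 mol x 176.12 g/mol = 5.08 g.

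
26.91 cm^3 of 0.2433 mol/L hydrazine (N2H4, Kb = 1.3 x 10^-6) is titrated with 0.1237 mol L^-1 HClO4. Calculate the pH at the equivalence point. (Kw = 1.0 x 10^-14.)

4.60

n(N2H4) = 0.2433 x 0.02691 = 0.006547 mol; V(HClO4) at equivalence = 0.006547/0.1237 = 0.05293 L.
At equivalence the base is fully converted to N2H5+; total volume = 0.07984 L, so [N2H5+] = 0.006547/0.07984 = 0.08201 M.
Ka(N2H5+) = Kw/Kb = 1.0e-14 / 1.3 x 10^-6 = 7.69e-9.
[H^+] = sqrt(Ka x [N2H5+]) = sqrt(7.69e-9 x 0.08201) = 2.51e-5 M.
pH = -log(2.51e-5) = 4.60.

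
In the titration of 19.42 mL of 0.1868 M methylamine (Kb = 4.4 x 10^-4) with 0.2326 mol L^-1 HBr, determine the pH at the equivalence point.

5.81

n(CH3NH2) = 0.1868 x 0.01942 = 0.003628 mol; V(HBr) at equivalence = 0.003628/0.2326 = 0.01560 L.
At equivalence the base is fully converted to CH3NH3+; total volume = 0.03502 L, so [CH3NH3+] = 0.003628/0.03502 = 0.1036 M.
Ka(CH3NH3+) = Kw/Kb = 1.0e-14 / 4.4 x 10^-4 = 2.27e-11.
[H^+] = sqrt(Ka x [CH3NH3+]) = sqrt(2.27e-11 x 0.1036) = 1.53e-6 M.
pH = -log(1.53e-6) = 5.81.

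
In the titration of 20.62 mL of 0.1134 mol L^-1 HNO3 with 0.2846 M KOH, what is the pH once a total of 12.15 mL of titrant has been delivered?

n(acid) = 0.1134 x 0.02062 = 0.002338 mol; n(KOH) added = 0.2846 x 0.01215 = 0.003458 mol.
Base is in excess by 0.003458 - 0.002338 = 0.001120 mol in a total volume of 0.03277 L.
[OH^-] = 0.001120/0.03277 = 0.03416 M, so pOH = 1.47 and pH = 14.00 - 1.47 = 12.53.

12.53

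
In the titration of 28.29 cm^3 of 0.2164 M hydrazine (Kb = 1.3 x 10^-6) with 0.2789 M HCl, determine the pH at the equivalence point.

n(N2H4) = 0.2164 x 0.02829 = 0.006122 mol; V(HCl) at equivalence = 0.006122/0.2789 = 0.02195 L.
At equivalence the base is fully converted to N2H5+; total volume = 0.05024 L, so [N2H5+] = 0.006122/0.05024 = 0.1219 M.
Ka(N2H5+) = Kw/Kb = 1.0e-14 / 1.3 x 10^-6 = 7.69e-9.
[H^+] = sqrt(Ka x [N2H5+]) = sqrt(7.69e-9 x 0.1219) = 3.06e-5 M.
pH = -log(3.06e-5) = 4.51.

4.51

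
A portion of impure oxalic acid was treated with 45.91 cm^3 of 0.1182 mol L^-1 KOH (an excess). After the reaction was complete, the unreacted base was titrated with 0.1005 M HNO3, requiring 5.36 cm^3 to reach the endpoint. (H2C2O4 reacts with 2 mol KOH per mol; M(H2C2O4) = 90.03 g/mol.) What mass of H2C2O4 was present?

Total n(KOH) added = 0.1182 x 0.04591 = 0.005427 mol.
n(HNO3) used = 0.1005 x 0.005360 = 0.0005387 mol, which equals the excess n(KOH).
So n(KOH) consumed by the sample = 0.005427 - 0.0005387 = 0.004888 mol.
n(H2C2O4) = 0.004888 / 2 = 0.002444 mol.
mass = 0.002444 mol x 90.03 g/mol = 0.220 g.

0.220 g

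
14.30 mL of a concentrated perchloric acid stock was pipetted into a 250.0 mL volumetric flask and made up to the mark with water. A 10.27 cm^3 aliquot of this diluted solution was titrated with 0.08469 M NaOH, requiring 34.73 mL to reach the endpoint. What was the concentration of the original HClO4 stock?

n(NaOH) = 0.08469 x 0.03473 = 0.002941 mol.
n(HClO4) in the aliquot = 0.002941 mol.
[diluted HClO4] = 0.002941 / 0.01027 = 0.2864 M.
Dilution factor = 250.0/14.30 = 17.48, so [stock] = 0.2864 x 17.48 = 5.01 M.

5.01 M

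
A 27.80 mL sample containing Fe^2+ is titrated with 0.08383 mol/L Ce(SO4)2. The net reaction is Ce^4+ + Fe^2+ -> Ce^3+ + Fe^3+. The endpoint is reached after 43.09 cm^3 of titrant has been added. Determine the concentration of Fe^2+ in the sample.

n(Ce(SO4)2) = 0.08383 x 0.04309 = 0.003612 mol.
From the balanced equation, 1 mol Ce(SO4)2 reacts with 1 mol Fe^2+, so n(Fe^2+) = 0.003612 x 1/1 = 0.003612 mol.
[Fe^2+] = 0.003612 / 0.02780 L = 0.130 M.

0.130 M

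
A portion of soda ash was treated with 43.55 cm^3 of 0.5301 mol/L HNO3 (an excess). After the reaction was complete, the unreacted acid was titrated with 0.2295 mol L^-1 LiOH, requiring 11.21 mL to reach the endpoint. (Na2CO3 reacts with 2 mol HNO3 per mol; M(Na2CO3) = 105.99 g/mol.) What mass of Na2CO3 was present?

1.09 g

Total n(HNO3) added = 0.5301 x 0.04355 = 0.02309 mol.
n(LiOH) used = 0.2295 x 0.01121 = 0.002573 mol, which equals the excess n(HNO3).
So n(HNO3) consumed by the sample = 0.02309 - 0.002573 = 0.02051 mol.
n(Na2CO3) = 0.02051 / 2 = 0.01026 mol.
mass = 0.01026 mol x 105.99 g/mol = 1.09 g.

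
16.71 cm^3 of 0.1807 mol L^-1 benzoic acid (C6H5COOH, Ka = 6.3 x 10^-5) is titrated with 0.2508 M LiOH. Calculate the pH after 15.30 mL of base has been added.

12.41

n(acid) = 0.1807 x 0.01671 = 0.003019 mol; n(LiOH) added = 0.2508 x 0.01530 = 0.003837 mol.
Base is in excess by 0.003837 - 0.003019 = 0.0008177 mol in a total volume of 0.03201 L.
[OH^-] = 0.0008177/0.03201 = 0.02555 M, so pOH = 1.59 and pH = 14.00 - 1.59 = 12.41.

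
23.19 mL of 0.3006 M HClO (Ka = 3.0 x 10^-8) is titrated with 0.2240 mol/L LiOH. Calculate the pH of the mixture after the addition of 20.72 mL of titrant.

7.82

Initial n(HClO) = 0.3006 x 0.02319 = 0.006971 mol.
n(LiOH) added = 0.2240 x 0.02072 = 0.004641 mol, converting that many moles of HClO to ClO-.
Remaining n(HClO) = 0.002330 mol; n(ClO-) = 0.004641 mol.
By Henderson-Hasselbalch, pH = pKa + log([A^-]/[HA]) = 7.52 + log(0.004641/0.002330) = 7.52 + (+0.30) = 7.82.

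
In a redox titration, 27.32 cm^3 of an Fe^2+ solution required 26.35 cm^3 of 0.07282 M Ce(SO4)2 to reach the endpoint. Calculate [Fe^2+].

n(Ce(SO4)2) = 0.07282 x 0.02635 = 0.001919 mol.
From the balanced equation, 1 mol Ce(SO4)2 reacts with 1 mol Fe^2+, so n(Fe^2+) = 0.001919 x 1/1 = 0.001919 mol.
[Fe^2+] = 0.001919 / 0.02732 L = 0.0702 M.

0.0702 M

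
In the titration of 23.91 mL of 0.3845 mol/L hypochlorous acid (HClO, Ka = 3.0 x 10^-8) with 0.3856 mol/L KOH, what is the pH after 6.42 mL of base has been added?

7.09

Initial n(HClO) = 0.3845 x 0.02391 = 0.009193 mol.
n(KOH) added = 0.3856 x 0.006420 = 0.002476 mol, converting that many moles of HClO to ClO-.
Remaining n(HClO) = 0.006718 mol; n(ClO-) = 0.002476 mol.
By Henderson-Hasselbalch, pH = pKa + log([A^-]/[HA]) = 7.52 + log(0.002476/0.006718) = 7.52 + (-0.43) = 7.09.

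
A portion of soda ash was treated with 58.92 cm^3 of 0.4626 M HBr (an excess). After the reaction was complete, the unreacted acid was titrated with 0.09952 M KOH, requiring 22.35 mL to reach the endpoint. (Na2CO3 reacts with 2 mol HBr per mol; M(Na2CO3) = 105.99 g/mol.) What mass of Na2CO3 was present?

1.33 g

Total n(HBr) added = 0.4626 x 0.05892 = 0.02726 mol.
n(KOH) used = 0.09952 x 0.02235 = 0.002224 mol, which equals the excess n(HBr).
So n(HBr) consumed by the sample = 0.02726 - 0.002224 = 0.02503 mol.
n(Na2CO3) = 0.02503 / 2 = 0.01252 mol.
mass = 0.01252 mol x 105.99 g/mol = 1.33 g.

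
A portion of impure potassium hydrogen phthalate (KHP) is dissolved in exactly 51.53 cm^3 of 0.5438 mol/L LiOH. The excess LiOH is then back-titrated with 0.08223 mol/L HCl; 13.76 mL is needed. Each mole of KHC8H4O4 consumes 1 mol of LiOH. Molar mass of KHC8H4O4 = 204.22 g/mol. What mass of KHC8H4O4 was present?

5.49 g

Total n(LiOH) added = 0.5438 x 0.05153 = 0.02802 mol.
n(HCl) used = 0.08223 x 0.01376 = 0.001131 mol, which equals the excess n(LiOH).
So n(LiOH) consumed by the sample = 0.02802 - 0.001131 = 0.02689 mol.
n(KHC8H4O4) = 0.02689 / 1 = 0.02689 mol.
mass = 0.02689 mol x 204.22 g/mol = 5.49 g.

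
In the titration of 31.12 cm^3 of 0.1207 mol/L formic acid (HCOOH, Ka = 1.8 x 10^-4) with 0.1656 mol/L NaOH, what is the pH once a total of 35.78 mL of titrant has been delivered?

n(acid) = 0.1207 x 0.03112 = 0.003756 mol; n(NaOH) added = 0.1656 x 0.03578 = 0.005925 mol.
Base is in excess by 0.005925 - 0.003756 = 0.002169 mol in a total volume of 0.06690 L.
[OH^-] = 0.002169/0.06690 = 0.03242 M, so pOH = 1.49 and pH = 14.00 - 1.49 = 12.51.

12.51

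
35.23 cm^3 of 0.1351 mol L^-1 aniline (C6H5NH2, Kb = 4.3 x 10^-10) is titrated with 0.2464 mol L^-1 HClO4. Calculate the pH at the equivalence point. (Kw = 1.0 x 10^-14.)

n(C6H5NH2) = 0.1351 x 0.03523 = 0.004760 mol; V(HClO4) at equivalence = 0.004760/0.2464 = 0.01932 L.
At equivalence the base is fully converted to C6H5NH3+; total volume = 0.05455 L, so [C6H5NH3+] = 0.004760/0.05455 = 0.08726 M.
Ka(C6H5NH3+) = Kw/Kb = 1.0e-14 / 4.3 x 10^-10 = 2.33e-5.
[H^+] = sqrt(Ka x [C6H5NH3+]) = sqrt(2.33e-5 x 0.08726) = 0.00142 M.
pH = -log(0.00142) = 2.85.

2.85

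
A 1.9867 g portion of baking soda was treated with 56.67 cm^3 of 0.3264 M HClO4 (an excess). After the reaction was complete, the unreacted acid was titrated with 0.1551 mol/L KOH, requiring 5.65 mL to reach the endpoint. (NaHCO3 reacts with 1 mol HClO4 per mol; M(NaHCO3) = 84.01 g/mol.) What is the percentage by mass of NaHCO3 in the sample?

Total n(HClO4) added = 0.3264 x 0.05667 = 0.01850 mol.
n(KOH) used = 0.1551 x 0.005650 = 0.0008763 mol, which equals the excess n(HClO4).
So n(HClO4) consumed by the sample = 0.01850 - 0.0008763 = 0.01762 mol.
n(NaHCO3) = 0.01762 / 1 = 0.01762 mol.
mass NaHCO3 = 0.01762 x 84.01 = 1.480 g, so %NaHCO3 = 1.480/1.9867 x 100 = 74.5%.

74.5%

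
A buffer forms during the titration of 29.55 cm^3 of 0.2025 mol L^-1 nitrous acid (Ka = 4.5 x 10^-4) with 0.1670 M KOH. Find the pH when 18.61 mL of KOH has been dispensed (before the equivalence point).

Initial n(HNO2) = 0.2025 x 0.02955 = 0.005984 mol.
n(KOH) added = 0.1670 x 0.01861 = 0.003108 mol, converting that many moles of HNO2 to NO2-.
Remaining n(HNO2) = 0.002876 mol; n(NO2-) = 0.003108 mol.
By Henderson-Hasselbalch, pH = pKa + log([A^-]/[HA]) = 3.35 + log(0.003108/0.002876) = 3.35 + (+0.03) = 3.38.

3.38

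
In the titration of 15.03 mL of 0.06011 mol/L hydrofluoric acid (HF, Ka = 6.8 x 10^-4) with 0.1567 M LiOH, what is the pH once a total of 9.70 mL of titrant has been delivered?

12.40

n(acid) = 0.06011 x 0.01503 = 0.0009035 mol; n(LiOH) added = 0.1567 x 0.009700 = 0.001520 mol.
Base is in excess by 0.001520 - 0.0009035 = 0.0006165 mol in a total volume of 0.02473 L.
[OH^-] = 0.0006165/0.02473 = 0.02493 M, so pOH = 1.60 and pH = 14.00 - 1.60 = 12.40.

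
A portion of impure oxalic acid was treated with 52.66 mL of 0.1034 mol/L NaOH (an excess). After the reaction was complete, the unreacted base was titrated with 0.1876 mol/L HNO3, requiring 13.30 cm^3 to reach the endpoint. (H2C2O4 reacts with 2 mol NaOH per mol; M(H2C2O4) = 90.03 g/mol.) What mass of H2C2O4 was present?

Total n(NaOH) added = 0.1034 x 0.05266 = 0.005445 mol.
n(HNO3) used = 0.1876 x 0.01330 = 0.002495 mol, which equals the excess n(NaOH).
So n(NaOH) consumed by the sample = 0.005445 - 0.002495 = 0.002950 mol.
n(H2C2O4) = 0.002950 / 2 = 0.001475 mol.
mass = 0.001475 mol x 90.03 g/mol = 0.133 g.

0.133 g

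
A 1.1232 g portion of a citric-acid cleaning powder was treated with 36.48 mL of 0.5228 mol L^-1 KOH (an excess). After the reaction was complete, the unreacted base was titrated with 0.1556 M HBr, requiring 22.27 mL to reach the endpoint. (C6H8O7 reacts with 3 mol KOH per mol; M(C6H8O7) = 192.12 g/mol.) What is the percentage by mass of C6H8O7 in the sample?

Total n(KOH) added = 0.5228 x 0.03648 = 0.01907 mol.
n(HBr) used = 0.1556 x 0.02227 = 0.003465 mol, which equals the excess n(KOH).
So n(KOH) consumed by the sample = 0.01907 - 0.003465 = 0.01561 mol.
n(C6H8O7) = 0.01561 / 3 = 0.005202 mol.
mass C6H8O7 = 0.005202 x 192.12 = 0.9994 g, so %C6H8O7 = 0.9994/1.1232 x 100 = 89.0%.

89.0%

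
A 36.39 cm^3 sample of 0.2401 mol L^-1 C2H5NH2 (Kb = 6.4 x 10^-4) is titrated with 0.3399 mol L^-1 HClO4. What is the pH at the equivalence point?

n(C2H5NH2) = 0.2401 x 0.03639 = 0.008737 mol; V(HClO4) at equivalence = 0.008737/0.3399 = 0.02571 L.
At equivalence the base is fully converted to C2H5NH3+; total volume = 0.06210 L, so [C2H5NH3+] = 0.008737/0.06210 = 0.1407 M.
Ka(C2H5NH3+) = Kw/Kb = 1.0e-14 / 6.4 x 10^-4 = 1.56e-11.
[H^+] = sqrt(Ka x [C2H5NH3+]) = sqrt(1.56e-11 x 0.1407) = 1.48e-6 M.
pH = -log(1.48e-6) = 5.83.

5.83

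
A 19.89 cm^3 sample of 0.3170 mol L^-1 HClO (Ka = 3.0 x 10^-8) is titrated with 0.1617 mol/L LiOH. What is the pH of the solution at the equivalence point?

10.28

n(HClO) = 0.3170 x 0.01989 = 0.006305 mol; V(LiOH) at equivalence = 0.006305/0.1617 = 0.03899 L.
At equivalence all the acid is converted to ClO-; total volume = 0.01989 + 0.03899 = 0.05888 L, so [ClO-] = 0.006305/0.05888 = 0.1071 M.
Kb = Kw/Ka = 1.0e-14 / 3.0 x 10^-8 = 3.33e-7.
[OH^-] = sqrt(Kb x [ClO-]) = sqrt(3.33e-7 x 0.1071) = 0.000189 M.
pOH = 3.72, so pH = 14.00 - 3.72 = 10.28.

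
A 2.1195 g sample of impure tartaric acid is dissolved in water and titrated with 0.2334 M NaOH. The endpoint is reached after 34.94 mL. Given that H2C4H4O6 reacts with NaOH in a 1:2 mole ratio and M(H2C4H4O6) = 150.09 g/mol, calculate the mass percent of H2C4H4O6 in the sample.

n(NaOH) = 0.2334 x 0.03494 = 0.008155 mol.
n(H2C4H4O6) = 0.008155 / 2 = 0.004077 mol.
mass of H2C4H4O6 = 0.004077 x 150.09 = 0.6120 g.
% purity = 0.6120 / 2.1195 x 100 = 28.9%.

28.9%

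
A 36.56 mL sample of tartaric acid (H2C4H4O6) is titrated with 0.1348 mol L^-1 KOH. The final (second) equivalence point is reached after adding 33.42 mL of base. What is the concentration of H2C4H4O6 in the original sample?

n(KOH) = 0.1348 x 0.03342 = 0.004505 mol.
At the final (second) equivalence point, 2 mol OH^- react per mol H2C4H4O6, so n(H2C4H4O6) = 0.004505 / 2 = 0.002253 mol.
[H2C4H4O6] = 0.002253 / 0.03656 L = 0.0616 M.

0.0616 M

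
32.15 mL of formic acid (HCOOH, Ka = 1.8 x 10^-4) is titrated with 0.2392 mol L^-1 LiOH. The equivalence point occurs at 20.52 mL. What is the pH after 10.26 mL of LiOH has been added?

3.74

10.26 mL is exactly half the equivalence volume (20.52/2), i.e. the half-equivalence point.
There, n(HA) = n(A^-), so pH = pKa = -log(1.8 x 10^-4) = 3.74.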